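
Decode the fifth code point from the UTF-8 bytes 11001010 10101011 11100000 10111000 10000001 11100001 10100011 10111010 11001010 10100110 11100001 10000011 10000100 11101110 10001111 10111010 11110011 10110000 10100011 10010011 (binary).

U+10C4

Offset 0: leading byte 0xCA = 11001010 → 2-byte char #1 = CA AB.
Offset 2: leading byte 0xE0 = 11100000 → 3-byte char #2 = E0 B8 81.
Offset 5: leading byte 0xE1 = 11100001 → 3-byte char #3 = E1 A3 BA.
Offset 8: leading byte 0xCA = 11001010 → 2-byte char #4 = CA A6.
Offset 10: leading byte 0xE1 = 11100001 → 3-byte char #5 = E1 83 84.
Leading byte 0xE1 = 11100001 matches 1110xxxx → 3-byte sequence.
Byte 1: 0xE1 = 11100001, payload 0001 (4 bits).
Byte 2: 0x83 = 10000011 (10xxxxxx ✓), payload 000011.
Byte 3: 0x84 = 10000100 (10xxxxxx ✓), payload 000100.
Concatenate: 0001000011000100 = 0x10C4 (16 bits → U+10C4).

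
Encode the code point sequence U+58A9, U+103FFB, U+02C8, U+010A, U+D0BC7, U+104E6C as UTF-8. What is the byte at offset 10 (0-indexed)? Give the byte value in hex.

0x8A

U+58A9 → 3-byte form E5 A2 A9 at offsets 0–2.
U+103FFB → 4-byte form F4 83 BF BB at offsets 3–6.
U+02C8 → 2-byte form CB 88 at offsets 7–8.
U+010A → 2-byte form C4 8A at offsets 9–10.
Offset 10 falls in char 4's range; it's byte 2 of C4 8A = 0x8A.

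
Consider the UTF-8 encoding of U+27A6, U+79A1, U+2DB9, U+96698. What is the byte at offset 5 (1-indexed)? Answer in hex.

1-indexed offset 5 is 0-indexed offset 4.
U+27A6 → 3-byte form E2 9E A6 at offsets 0–2.
U+79A1 → 3-byte form E7 A6 A1 at offsets 3–5.
Offset 4 falls in char 2's range; it's byte 2 of E7 A6 A1 = 0xA6.

0xA6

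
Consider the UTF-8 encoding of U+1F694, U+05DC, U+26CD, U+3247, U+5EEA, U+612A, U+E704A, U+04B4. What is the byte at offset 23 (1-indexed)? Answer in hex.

0xD2

1-indexed offset 23 is 0-indexed offset 22.
U+1F694 → 4-byte form F0 9F 9A 94 at offsets 0–3.
U+05DC → 2-byte form D7 9C at offsets 4–5.
U+26CD → 3-byte form E2 9B 8D at offsets 6–8.
U+3247 → 3-byte form E3 89 87 at offsets 9–11.
U+5EEA → 3-byte form E5 BB AA at offsets 12–14.
U+612A → 3-byte form E6 84 AA at offsets 15–17.
U+E704A → 4-byte form F3 A7 81 8A at offsets 18–21.
U+04B4 → 2-byte form D2 B4 at offsets 22–23.
Offset 22 falls in char 8's range; it's byte 1 of D2 B4 = 0xD2.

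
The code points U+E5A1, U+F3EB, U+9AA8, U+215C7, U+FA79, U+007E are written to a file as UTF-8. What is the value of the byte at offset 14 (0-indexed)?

U+E5A1 → 3-byte form EE 96 A1 at offsets 0–2.
U+F3EB → 3-byte form EF 8F AB at offsets 3–5.
U+9AA8 → 3-byte form E9 AA A8 at offsets 6–8.
U+215C7 → 4-byte form F0 A1 97 87 at offsets 9–12.
U+FA79 → 3-byte form EF A9 B9 at offsets 13–15.
Offset 14 falls in char 5's range; it's byte 2 of EF A9 B9 = 0xA9.

0xA9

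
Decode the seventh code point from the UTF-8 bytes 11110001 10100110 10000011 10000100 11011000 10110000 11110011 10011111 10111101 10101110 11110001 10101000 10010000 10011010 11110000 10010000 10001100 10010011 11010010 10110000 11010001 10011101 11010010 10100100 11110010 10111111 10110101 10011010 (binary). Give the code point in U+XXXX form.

U+045D

Offset 0: leading byte 0xF1 = 11110001 → 4-byte char #1 = F1 A6 83 84.
Offset 4: leading byte 0xD8 = 11011000 → 2-byte char #2 = D8 B0.
Offset 6: leading byte 0xF3 = 11110011 → 4-byte char #3 = F3 9F BD AE.
Offset 10: leading byte 0xF1 = 11110001 → 4-byte char #4 = F1 A8 90 9A.
Offset 14: leading byte 0xF0 = 11110000 → 4-byte char #5 = F0 90 8C 93.
Offset 18: leading byte 0xD2 = 11010010 → 2-byte char #6 = D2 B0.
Offset 20: leading byte 0xD1 = 11010001 → 2-byte char #7 = D1 9D.
Leading byte 0xD1 = 11010001 matches 110xxxxx → 2-byte sequence.
Byte 1: 0xD1 = 11010001, payload 10001 (5 bits).
Byte 2: 0x9D = 10011101 (10xxxxxx ✓), payload 011101.
Concatenate: 10001011101 = 0x45D (11 bits → U+045D).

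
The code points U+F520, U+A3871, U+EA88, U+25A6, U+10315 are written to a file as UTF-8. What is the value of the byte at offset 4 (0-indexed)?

0xA3

U+F520 → 3-byte form EF 94 A0 at offsets 0–2.
U+A3871 → 4-byte form F2 A3 A1 B1 at offsets 3–6.
Offset 4 falls in char 2's range; it's byte 2 of F2 A3 A1 B1 = 0xA3.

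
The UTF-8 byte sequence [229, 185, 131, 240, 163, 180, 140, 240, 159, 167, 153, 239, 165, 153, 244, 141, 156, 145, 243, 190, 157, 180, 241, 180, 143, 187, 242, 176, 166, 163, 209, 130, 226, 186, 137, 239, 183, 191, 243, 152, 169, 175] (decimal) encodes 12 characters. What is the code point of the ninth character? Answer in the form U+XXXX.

Offset 0: leading byte 0xE5 = 11100101 → 3-byte char #1 = E5 B9 83.
Offset 3: leading byte 0xF0 = 11110000 → 4-byte char #2 = F0 A3 B4 8C.
Offset 7: leading byte 0xF0 = 11110000 → 4-byte char #3 = F0 9F A7 99.
Offset 11: leading byte 0xEF = 11101111 → 3-byte char #4 = EF A5 99.
Offset 14: leading byte 0xF4 = 11110100 → 4-byte char #5 = F4 8D 9C 91.
Offset 18: leading byte 0xF3 = 11110011 → 4-byte char #6 = F3 BE 9D B4.
Offset 22: leading byte 0xF1 = 11110001 → 4-byte char #7 = F1 B4 8F BB.
Offset 26: leading byte 0xF2 = 11110010 → 4-byte char #8 = F2 B0 A6 A3.
Offset 30: leading byte 0xD1 = 11010001 → 2-byte char #9 = D1 82.
Leading byte 0xD1 = 11010001 matches 110xxxxx → 2-byte sequence.
Byte 1: 0xD1 = 11010001, payload 10001 (5 bits).
Byte 2: 0x82 = 10000010 (10xxxxxx ✓), payload 000010.
Concatenate: 10001000010 = 0x442 (11 bits → U+0442).

U+0442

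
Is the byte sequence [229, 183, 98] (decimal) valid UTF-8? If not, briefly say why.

invalid (non-continuation byte where continuation expected)

Leading byte 0xE5 = 11100101 → 3-byte form.
Byte 3 is 0x62 = 01100010, which is not 10xxxxxx — expected a continuation byte.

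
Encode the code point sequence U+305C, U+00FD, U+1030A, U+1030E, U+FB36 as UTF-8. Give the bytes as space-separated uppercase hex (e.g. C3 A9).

U+305C: 3-byte form → E3 81 9C.
U+00FD: 2-byte form → C3 BD.
U+1030A: 4-byte form → F0 90 8C 8A.
U+1030E: 4-byte form → F0 90 8C 8E.
U+FB36: 3-byte form → EF AC B6.
Concatenated (16 bytes): E3 81 9C C3 BD F0 90 8C 8A F0 90 8C 8E EF AC B6.

E3 81 9C C3 BD F0 90 8C 8A F0 90 8C 8E EF AC B6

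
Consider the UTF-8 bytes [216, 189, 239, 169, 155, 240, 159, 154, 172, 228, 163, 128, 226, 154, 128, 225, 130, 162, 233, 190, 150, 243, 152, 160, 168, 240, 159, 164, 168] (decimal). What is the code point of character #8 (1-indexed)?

Offset 0: leading byte 0xD8 = 11011000 → 2-byte char #1 = D8 BD.
Offset 2: leading byte 0xEF = 11101111 → 3-byte char #2 = EF A9 9B.
Offset 5: leading byte 0xF0 = 11110000 → 4-byte char #3 = F0 9F 9A AC.
Offset 9: leading byte 0xE4 = 11100100 → 3-byte char #4 = E4 A3 80.
Offset 12: leading byte 0xE2 = 11100010 → 3-byte char #5 = E2 9A 80.
Offset 15: leading byte 0xE1 = 11100001 → 3-byte char #6 = E1 82 A2.
Offset 18: leading byte 0xE9 = 11101001 → 3-byte char #7 = E9 BE 96.
Offset 21: leading byte 0xF3 = 11110011 → 4-byte char #8 = F3 98 A0 A8.
Leading byte 0xF3 = 11110011 matches 11110xxx → 4-byte sequence.
Byte 1: 0xF3 = 11110011, payload 011 (3 bits).
Byte 2: 0x98 = 10011000 (10xxxxxx ✓), payload 011000.
Byte 3: 0xA0 = 10100000 (10xxxxxx ✓), payload 100000.
Byte 4: 0xA8 = 10101000 (10xxxxxx ✓), payload 101000.
Concatenate: 011011000100000101000 = 0xD8828 (21 bits → U+D8828).

U+D8828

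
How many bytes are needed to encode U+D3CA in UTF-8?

U+D3CA = 0xD3CA. UTF-8 uses 1 byte below 0x80, 2 below 0x800, 3 below 0x10000, 4 up to 0x10FFFF. 0xD3CA is in U+0800–U+FFFF → 3 bytes.

3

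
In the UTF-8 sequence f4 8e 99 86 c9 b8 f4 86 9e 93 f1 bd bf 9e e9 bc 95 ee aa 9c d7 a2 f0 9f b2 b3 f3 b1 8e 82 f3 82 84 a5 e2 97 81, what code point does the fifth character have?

U+9F15

Offset 0: leading byte 0xF4 = 11110100 → 4-byte char #1 = F4 8E 99 86.
Offset 4: leading byte 0xC9 = 11001001 → 2-byte char #2 = C9 B8.
Offset 6: leading byte 0xF4 = 11110100 → 4-byte char #3 = F4 86 9E 93.
Offset 10: leading byte 0xF1 = 11110001 → 4-byte char #4 = F1 BD BF 9E.
Offset 14: leading byte 0xE9 = 11101001 → 3-byte char #5 = E9 BC 95.
Leading byte 0xE9 = 11101001 matches 1110xxxx → 3-byte sequence.
Byte 1: 0xE9 = 11101001, payload 1001 (4 bits).
Byte 2: 0xBC = 10111100 (10xxxxxx ✓), payload 111100.
Byte 3: 0x95 = 10010101 (10xxxxxx ✓), payload 010101.
Concatenate: 1001111100010101 = 0x9F15 (16 bits → U+9F15).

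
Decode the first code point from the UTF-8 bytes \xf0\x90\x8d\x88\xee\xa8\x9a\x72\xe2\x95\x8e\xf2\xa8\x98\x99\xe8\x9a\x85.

U+10348

Offset 0: leading byte 0xF0 = 11110000 → 4-byte char #1 = F0 90 8D 88.
Leading byte 0xF0 = 11110000 matches 11110xxx → 4-byte sequence.
Byte 1: 0xF0 = 11110000, payload 000 (3 bits).
Byte 2: 0x90 = 10010000 (10xxxxxx ✓), payload 010000.
Byte 3: 0x8D = 10001101 (10xxxxxx ✓), payload 001101.
Byte 4: 0x88 = 10001000 (10xxxxxx ✓), payload 001000.
Concatenate: 000010000001101001000 = 0x10348 (21 bits → U+10348).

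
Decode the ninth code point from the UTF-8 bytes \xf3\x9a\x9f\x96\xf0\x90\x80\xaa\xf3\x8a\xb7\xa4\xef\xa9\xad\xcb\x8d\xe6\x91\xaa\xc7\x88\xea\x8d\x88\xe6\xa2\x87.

Offset 0: leading byte 0xF3 = 11110011 → 4-byte char #1 = F3 9A 9F 96.
Offset 4: leading byte 0xF0 = 11110000 → 4-byte char #2 = F0 90 80 AA.
Offset 8: leading byte 0xF3 = 11110011 → 4-byte char #3 = F3 8A B7 A4.
Offset 12: leading byte 0xEF = 11101111 → 3-byte char #4 = EF A9 AD.
Offset 15: leading byte 0xCB = 11001011 → 2-byte char #5 = CB 8D.
Offset 17: leading byte 0xE6 = 11100110 → 3-byte char #6 = E6 91 AA.
Offset 20: leading byte 0xC7 = 11000111 → 2-byte char #7 = C7 88.
Offset 22: leading byte 0xEA = 11101010 → 3-byte char #8 = EA 8D 88.
Offset 25: leading byte 0xE6 = 11100110 → 3-byte char #9 = E6 A2 87.
Leading byte 0xE6 = 11100110 matches 1110xxxx → 3-byte sequence.
Byte 1: 0xE6 = 11100110, payload 0110 (4 bits).
Byte 2: 0xA2 = 10100010 (10xxxxxx ✓), payload 100010.
Byte 3: 0x87 = 10000111 (10xxxxxx ✓), payload 000111.
Concatenate: 0110100010000111 = 0x6887 (16 bits → U+6887).

U+6887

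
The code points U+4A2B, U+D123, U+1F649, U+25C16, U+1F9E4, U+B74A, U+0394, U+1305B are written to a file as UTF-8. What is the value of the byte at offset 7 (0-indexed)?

U+4A2B → 3-byte form E4 A8 AB at offsets 0–2.
U+D123 → 3-byte form ED 84 A3 at offsets 3–5.
U+1F649 → 4-byte form F0 9F 99 89 at offsets 6–9.
Offset 7 falls in char 3's range; it's byte 2 of F0 9F 99 89 = 0x9F.

0x9F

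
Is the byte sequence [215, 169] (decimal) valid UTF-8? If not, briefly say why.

Leading byte 0xD7 = 11010111 → 2-byte form.
Continuation bytes 0xA9=10101001 all match 10xxxxxx.
Decoded value 0x5E9 is ≥ 0x80 (shortest form) and not a surrogate.

valid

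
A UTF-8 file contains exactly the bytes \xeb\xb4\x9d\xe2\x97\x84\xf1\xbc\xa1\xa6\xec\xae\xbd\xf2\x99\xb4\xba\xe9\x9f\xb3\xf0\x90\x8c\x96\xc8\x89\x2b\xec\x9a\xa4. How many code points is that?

10

Byte at offset 0: 0xEB = 11101011 → 3-byte char (#1). Advance 3.
Byte at offset 3: 0xE2 = 11100010 → 3-byte char (#2). Advance 3.
Byte at offset 6: 0xF1 = 11110001 → 4-byte char (#3). Advance 4.
Byte at offset 10: 0xEC = 11101100 → 3-byte char (#4). Advance 3.
Byte at offset 13: 0xF2 = 11110010 → 4-byte char (#5). Advance 4.
Byte at offset 17: 0xE9 = 11101001 → 3-byte char (#6). Advance 3.
Byte at offset 20: 0xF0 = 11110000 → 4-byte char (#7). Advance 4.
Byte at offset 24: 0xC8 = 11001000 → 2-byte char (#8). Advance 2.
Byte at offset 26: 0x2B = 00101011 → 1-byte char (#9). Advance 1.
Byte at offset 27: 0xEC = 11101100 → 3-byte char (#10). Advance 3.
Reached end at offset 30 after 10 code points.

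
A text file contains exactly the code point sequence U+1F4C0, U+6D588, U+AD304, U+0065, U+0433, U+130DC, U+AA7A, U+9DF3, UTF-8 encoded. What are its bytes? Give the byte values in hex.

F0 9F 93 80 F1 AD 96 88 F2 AD 8C 84 65 D0 B3 F0 93 83 9C EA A9 BA E9 B7 B3

U+1F4C0: 4-byte form → F0 9F 93 80.
U+6D588: 4-byte form → F1 AD 96 88.
U+AD304: 4-byte form → F2 AD 8C 84.
U+0065: 1-byte form → 65.
U+0433: 2-byte form → D0 B3.
U+130DC: 4-byte form → F0 93 83 9C.
U+AA7A: 3-byte form → EA A9 BA.
U+9DF3: 3-byte form → E9 B7 B3.
Concatenated (25 bytes): F0 9F 93 80 F1 AD 96 88 F2 AD 8C 84 65 D0 B3 F0 93 83 9C EA A9 BA E9 B7 B3.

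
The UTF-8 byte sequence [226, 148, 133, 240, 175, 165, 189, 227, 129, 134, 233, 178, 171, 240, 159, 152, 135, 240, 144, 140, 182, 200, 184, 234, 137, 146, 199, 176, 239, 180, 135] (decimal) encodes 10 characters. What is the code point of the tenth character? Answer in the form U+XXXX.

Offset 0: leading byte 0xE2 = 11100010 → 3-byte char #1 = E2 94 85.
Offset 3: leading byte 0xF0 = 11110000 → 4-byte char #2 = F0 AF A5 BD.
Offset 7: leading byte 0xE3 = 11100011 → 3-byte char #3 = E3 81 86.
Offset 10: leading byte 0xE9 = 11101001 → 3-byte char #4 = E9 B2 AB.
Offset 13: leading byte 0xF0 = 11110000 → 4-byte char #5 = F0 9F 98 87.
Offset 17: leading byte 0xF0 = 11110000 → 4-byte char #6 = F0 90 8C B6.
Offset 21: leading byte 0xC8 = 11001000 → 2-byte char #7 = C8 B8.
Offset 23: leading byte 0xEA = 11101010 → 3-byte char #8 = EA 89 92.
Offset 26: leading byte 0xC7 = 11000111 → 2-byte char #9 = C7 B0.
Offset 28: leading byte 0xEF = 11101111 → 3-byte char #10 = EF B4 87.
Leading byte 0xEF = 11101111 matches 1110xxxx → 3-byte sequence.
Byte 1: 0xEF = 11101111, payload 1111 (4 bits).
Byte 2: 0xB4 = 10110100 (10xxxxxx ✓), payload 110100.
Byte 3: 0x87 = 10000111 (10xxxxxx ✓), payload 000111.
Concatenate: 1111110100000111 = 0xFD07 (16 bits → U+FD07).

U+FD07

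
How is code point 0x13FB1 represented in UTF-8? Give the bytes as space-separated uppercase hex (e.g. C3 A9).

U+13FB1 = 0x13FB1 = 81841 decimal. In range U+10000–U+10FFFF → 4-byte form: 11110xxx 10xxxxxx 10xxxxxx 10xxxxxx.
Binary (21 bits): 000010011111110110001.
Split 3+6+6+6: 000 | 010011 | 111110 | 110001.
Byte 1: 11110000 = 0xF0.
Byte 2: 10010011 = 0x93.
Byte 3: 10111110 = 0xBE.
Byte 4: 10110001 = 0xB1.

F0 93 BE B1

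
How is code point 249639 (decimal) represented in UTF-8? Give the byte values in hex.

F0 BC BC A7

U+3CF27 = 0x3CF27 = 249639 decimal. In range U+10000–U+10FFFF → 4-byte form: 11110xxx 10xxxxxx 10xxxxxx 10xxxxxx.
Binary (21 bits): 000111100111100100111.
Split 3+6+6+6: 000 | 111100 | 111100 | 100111.
Byte 1: 11110000 = 0xF0.
Byte 2: 10111100 = 0xBC.
Byte 3: 10111100 = 0xBC.
Byte 4: 10100111 = 0xA7.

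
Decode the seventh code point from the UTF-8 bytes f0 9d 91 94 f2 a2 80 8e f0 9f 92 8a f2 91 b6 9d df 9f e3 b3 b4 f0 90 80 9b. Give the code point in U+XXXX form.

Offset 0: leading byte 0xF0 = 11110000 → 4-byte char #1 = F0 9D 91 94.
Offset 4: leading byte 0xF2 = 11110010 → 4-byte char #2 = F2 A2 80 8E.
Offset 8: leading byte 0xF0 = 11110000 → 4-byte char #3 = F0 9F 92 8A.
Offset 12: leading byte 0xF2 = 11110010 → 4-byte char #4 = F2 91 B6 9D.
Offset 16: leading byte 0xDF = 11011111 → 2-byte char #5 = DF 9F.
Offset 18: leading byte 0xE3 = 11100011 → 3-byte char #6 = E3 B3 B4.
Offset 21: leading byte 0xF0 = 11110000 → 4-byte char #7 = F0 90 80 9B.
Leading byte 0xF0 = 11110000 matches 11110xxx → 4-byte sequence.
Byte 1: 0xF0 = 11110000, payload 000 (3 bits).
Byte 2: 0x90 = 10010000 (10xxxxxx ✓), payload 010000.
Byte 3: 0x80 = 10000000 (10xxxxxx ✓), payload 000000.
Byte 4: 0x9B = 10011011 (10xxxxxx ✓), payload 011011.
Concatenate: 000010000000000011011 = 0x1001B (21 bits → U+1001B).

U+1001B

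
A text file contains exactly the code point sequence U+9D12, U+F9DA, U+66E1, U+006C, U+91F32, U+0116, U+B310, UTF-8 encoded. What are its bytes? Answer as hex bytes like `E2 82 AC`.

E9 B4 92 EF A7 9A E6 9B A1 6C F2 91 BC B2 C4 96 EB 8C 90

U+9D12: 3-byte form → E9 B4 92.
U+F9DA: 3-byte form → EF A7 9A.
U+66E1: 3-byte form → E6 9B A1.
U+006C: 1-byte form → 6C.
U+91F32: 4-byte form → F2 91 BC B2.
U+0116: 2-byte form → C4 96.
U+B310: 3-byte form → EB 8C 90.
Concatenated (19 bytes): E9 B4 92 EF A7 9A E6 9B A1 6C F2 91 BC B2 C4 96 EB 8C 90.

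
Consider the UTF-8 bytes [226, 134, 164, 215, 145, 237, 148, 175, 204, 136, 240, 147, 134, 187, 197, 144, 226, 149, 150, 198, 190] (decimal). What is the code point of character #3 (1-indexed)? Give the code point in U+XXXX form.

U+D52F

Offset 0: leading byte 0xE2 = 11100010 → 3-byte char #1 = E2 86 A4.
Offset 3: leading byte 0xD7 = 11010111 → 2-byte char #2 = D7 91.
Offset 5: leading byte 0xED = 11101101 → 3-byte char #3 = ED 94 AF.
Leading byte 0xED = 11101101 matches 1110xxxx → 3-byte sequence.
Byte 1: 0xED = 11101101, payload 1101 (4 bits).
Byte 2: 0x94 = 10010100 (10xxxxxx ✓), payload 010100.
Byte 3: 0xAF = 10101111 (10xxxxxx ✓), payload 101111.
Concatenate: 1101010100101111 = 0xD52F (16 bits → U+D52F).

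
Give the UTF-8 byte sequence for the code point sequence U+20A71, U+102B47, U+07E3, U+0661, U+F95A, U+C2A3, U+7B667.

F0 A0 A9 B1 F4 82 AD 87 DF A3 D9 A1 EF A5 9A EC 8A A3 F1 BB 99 A7

U+20A71: 4-byte form → F0 A0 A9 B1.
U+102B47: 4-byte form → F4 82 AD 87.
U+07E3: 2-byte form → DF A3.
U+0661: 2-byte form → D9 A1.
U+F95A: 3-byte form → EF A5 9A.
U+C2A3: 3-byte form → EC 8A A3.
U+7B667: 4-byte form → F1 BB 99 A7.
Concatenated (22 bytes): F0 A0 A9 B1 F4 82 AD 87 DF A3 D9 A1 EF A5 9A EC 8A A3 F1 BB 99 A7.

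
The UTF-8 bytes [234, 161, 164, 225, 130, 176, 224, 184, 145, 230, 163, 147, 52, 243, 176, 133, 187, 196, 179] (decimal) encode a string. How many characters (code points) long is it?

7

Byte at offset 0: 0xEA = 11101010 → 3-byte char (#1). Advance 3.
Byte at offset 3: 0xE1 = 11100001 → 3-byte char (#2). Advance 3.
Byte at offset 6: 0xE0 = 11100000 → 3-byte char (#3). Advance 3.
Byte at offset 9: 0xE6 = 11100110 → 3-byte char (#4). Advance 3.
Byte at offset 12: 0x34 = 00110100 → 1-byte char (#5). Advance 1.
Byte at offset 13: 0xF3 = 11110011 → 4-byte char (#6). Advance 4.
Byte at offset 17: 0xC4 = 11000100 → 2-byte char (#7). Advance 2.
Reached end at offset 19 after 7 code points.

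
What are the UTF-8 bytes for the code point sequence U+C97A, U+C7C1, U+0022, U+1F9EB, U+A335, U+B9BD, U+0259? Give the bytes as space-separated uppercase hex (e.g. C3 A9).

EC A5 BA EC 9F 81 22 F0 9F A7 AB EA 8C B5 EB A6 BD C9 99

U+C97A: 3-byte form → EC A5 BA.
U+C7C1: 3-byte form → EC 9F 81.
U+0022: 1-byte form → 22.
U+1F9EB: 4-byte form → F0 9F A7 AB.
U+A335: 3-byte form → EA 8C B5.
U+B9BD: 3-byte form → EB A6 BD.
U+0259: 2-byte form → C9 99.
Concatenated (19 bytes): EC A5 BA EC 9F 81 22 F0 9F A7 AB EA 8C B5 EB A6 BD C9 99.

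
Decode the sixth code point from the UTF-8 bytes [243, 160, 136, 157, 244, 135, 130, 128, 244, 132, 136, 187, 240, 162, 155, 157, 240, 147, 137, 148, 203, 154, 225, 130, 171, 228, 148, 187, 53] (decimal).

Offset 0: leading byte 0xF3 = 11110011 → 4-byte char #1 = F3 A0 88 9D.
Offset 4: leading byte 0xF4 = 11110100 → 4-byte char #2 = F4 87 82 80.
Offset 8: leading byte 0xF4 = 11110100 → 4-byte char #3 = F4 84 88 BB.
Offset 12: leading byte 0xF0 = 11110000 → 4-byte char #4 = F0 A2 9B 9D.
Offset 16: leading byte 0xF0 = 11110000 → 4-byte char #5 = F0 93 89 94.
Offset 20: leading byte 0xCB = 11001011 → 2-byte char #6 = CB 9A.
Leading byte 0xCB = 11001011 matches 110xxxxx → 2-byte sequence.
Byte 1: 0xCB = 11001011, payload 01011 (5 bits).
Byte 2: 0x9A = 10011010 (10xxxxxx ✓), payload 011010.
Concatenate: 01011011010 = 0x2DA (11 bits → U+02DA).

U+02DA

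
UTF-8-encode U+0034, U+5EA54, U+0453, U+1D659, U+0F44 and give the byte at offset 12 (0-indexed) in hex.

0xBD

U+0034 → 1-byte form 34 at offsets 0–0.
U+5EA54 → 4-byte form F1 9E A9 94 at offsets 1–4.
U+0453 → 2-byte form D1 93 at offsets 5–6.
U+1D659 → 4-byte form F0 9D 99 99 at offsets 7–10.
U+0F44 → 3-byte form E0 BD 84 at offsets 11–13.
Offset 12 falls in char 5's range; it's byte 2 of E0 BD 84 = 0xBD.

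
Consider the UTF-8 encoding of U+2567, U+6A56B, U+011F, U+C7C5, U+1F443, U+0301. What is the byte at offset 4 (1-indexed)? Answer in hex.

1-indexed offset 4 is 0-indexed offset 3.
U+2567 → 3-byte form E2 95 A7 at offsets 0–2.
U+6A56B → 4-byte form F1 AA 95 AB at offsets 3–6.
Offset 3 falls in char 2's range; it's byte 1 of F1 AA 95 AB = 0xF1.

0xF1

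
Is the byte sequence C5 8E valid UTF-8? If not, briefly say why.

valid

Leading byte 0xC5 = 11000101 → 2-byte form.
Continuation bytes 0x8E=10001110 all match 10xxxxxx.
Decoded value 0x14E is ≥ 0x80 (shortest form) and not a surrogate.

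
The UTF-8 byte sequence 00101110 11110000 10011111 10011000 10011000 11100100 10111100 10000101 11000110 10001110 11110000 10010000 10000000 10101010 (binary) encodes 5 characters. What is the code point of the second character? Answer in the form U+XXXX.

Offset 0: leading byte 0x2E = 00101110 → 1-byte char #1 = 2E.
Offset 1: leading byte 0xF0 = 11110000 → 4-byte char #2 = F0 9F 98 98.
Leading byte 0xF0 = 11110000 matches 11110xxx → 4-byte sequence.
Byte 1: 0xF0 = 11110000, payload 000 (3 bits).
Byte 2: 0x9F = 10011111 (10xxxxxx ✓), payload 011111.
Byte 3: 0x98 = 10011000 (10xxxxxx ✓), payload 011000.
Byte 4: 0x98 = 10011000 (10xxxxxx ✓), payload 011000.
Concatenate: 000011111011000011000 = 0x1F618 (21 bits → U+1F618).

U+1F618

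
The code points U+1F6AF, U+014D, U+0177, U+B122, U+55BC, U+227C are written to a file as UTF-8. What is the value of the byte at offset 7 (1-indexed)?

0xC5

1-indexed offset 7 is 0-indexed offset 6.
U+1F6AF → 4-byte form F0 9F 9A AF at offsets 0–3.
U+014D → 2-byte form C5 8D at offsets 4–5.
U+0177 → 2-byte form C5 B7 at offsets 6–7.
Offset 6 falls in char 3's range; it's byte 1 of C5 B7 = 0xC5.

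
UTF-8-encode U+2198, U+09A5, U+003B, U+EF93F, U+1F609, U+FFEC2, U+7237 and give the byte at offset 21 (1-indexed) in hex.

1-indexed offset 21 is 0-indexed offset 20.
U+2198 → 3-byte form E2 86 98 at offsets 0–2.
U+09A5 → 3-byte form E0 A6 A5 at offsets 3–5.
U+003B → 1-byte form 3B at offsets 6–6.
U+EF93F → 4-byte form F3 AF A4 BF at offsets 7–10.
U+1F609 → 4-byte form F0 9F 98 89 at offsets 11–14.
U+FFEC2 → 4-byte form F3 BF BB 82 at offsets 15–18.
U+7237 → 3-byte form E7 88 B7 at offsets 19–21.
Offset 20 falls in char 7's range; it's byte 2 of E7 88 B7 = 0x88.

0x88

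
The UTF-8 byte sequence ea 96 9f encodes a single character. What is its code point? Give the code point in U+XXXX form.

U+A59F

Leading byte 0xEA = 11101010 matches 1110xxxx → 3-byte sequence.
Byte 1: 0xEA = 11101010, payload 1010 (4 bits).
Byte 2: 0x96 = 10010110 (10xxxxxx ✓), payload 010110.
Byte 3: 0x9F = 10011111 (10xxxxxx ✓), payload 011111.
Concatenate: 1010010110011111 = 0xA59F (16 bits → U+A59F).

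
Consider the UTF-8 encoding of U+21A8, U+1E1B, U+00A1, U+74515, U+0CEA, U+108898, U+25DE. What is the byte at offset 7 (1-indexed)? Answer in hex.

1-indexed offset 7 is 0-indexed offset 6.
U+21A8 → 3-byte form E2 86 A8 at offsets 0–2.
U+1E1B → 3-byte form E1 B8 9B at offsets 3–5.
U+00A1 → 2-byte form C2 A1 at offsets 6–7.
Offset 6 falls in char 3's range; it's byte 1 of C2 A1 = 0xC2.

0xC2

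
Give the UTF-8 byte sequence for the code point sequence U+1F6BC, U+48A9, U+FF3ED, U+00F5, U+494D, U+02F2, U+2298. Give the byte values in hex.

F0 9F 9A BC E4 A2 A9 F3 BF 8F AD C3 B5 E4 A5 8D CB B2 E2 8A 98

U+1F6BC: 4-byte form → F0 9F 9A BC.
U+48A9: 3-byte form → E4 A2 A9.
U+FF3ED: 4-byte form → F3 BF 8F AD.
U+00F5: 2-byte form → C3 B5.
U+494D: 3-byte form → E4 A5 8D.
U+02F2: 2-byte form → CB B2.
U+2298: 3-byte form → E2 8A 98.
Concatenated (21 bytes): F0 9F 9A BC E4 A2 A9 F3 BF 8F AD C3 B5 E4 A5 8D CB B2 E2 8A 98.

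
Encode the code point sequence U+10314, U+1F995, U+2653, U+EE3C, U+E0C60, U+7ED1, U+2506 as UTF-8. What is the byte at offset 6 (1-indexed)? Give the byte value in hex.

1-indexed offset 6 is 0-indexed offset 5.
U+10314 → 4-byte form F0 90 8C 94 at offsets 0–3.
U+1F995 → 4-byte form F0 9F A6 95 at offsets 4–7.
Offset 5 falls in char 2's range; it's byte 2 of F0 9F A6 95 = 0x9F.

0x9F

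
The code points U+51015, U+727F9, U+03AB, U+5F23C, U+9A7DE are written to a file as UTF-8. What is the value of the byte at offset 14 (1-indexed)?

0xBC

1-indexed offset 14 is 0-indexed offset 13.
U+51015 → 4-byte form F1 91 80 95 at offsets 0–3.
U+727F9 → 4-byte form F1 B2 9F B9 at offsets 4–7.
U+03AB → 2-byte form CE AB at offsets 8–9.
U+5F23C → 4-byte form F1 9F 88 BC at offsets 10–13.
Offset 13 falls in char 4's range; it's byte 4 of F1 9F 88 BC = 0xBC.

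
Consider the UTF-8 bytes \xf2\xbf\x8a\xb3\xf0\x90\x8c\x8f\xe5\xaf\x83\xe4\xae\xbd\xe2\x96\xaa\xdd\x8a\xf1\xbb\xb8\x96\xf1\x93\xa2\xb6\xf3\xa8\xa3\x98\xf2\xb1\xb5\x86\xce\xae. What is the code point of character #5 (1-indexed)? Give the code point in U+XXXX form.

Offset 0: leading byte 0xF2 = 11110010 → 4-byte char #1 = F2 BF 8A B3.
Offset 4: leading byte 0xF0 = 11110000 → 4-byte char #2 = F0 90 8C 8F.
Offset 8: leading byte 0xE5 = 11100101 → 3-byte char #3 = E5 AF 83.
Offset 11: leading byte 0xE4 = 11100100 → 3-byte char #4 = E4 AE BD.
Offset 14: leading byte 0xE2 = 11100010 → 3-byte char #5 = E2 96 AA.
Leading byte 0xE2 = 11100010 matches 1110xxxx → 3-byte sequence.
Byte 1: 0xE2 = 11100010, payload 0010 (4 bits).
Byte 2: 0x96 = 10010110 (10xxxxxx ✓), payload 010110.
Byte 3: 0xAA = 10101010 (10xxxxxx ✓), payload 101010.
Concatenate: 0010010110101010 = 0x25AA (16 bits → U+25AA).

U+25AA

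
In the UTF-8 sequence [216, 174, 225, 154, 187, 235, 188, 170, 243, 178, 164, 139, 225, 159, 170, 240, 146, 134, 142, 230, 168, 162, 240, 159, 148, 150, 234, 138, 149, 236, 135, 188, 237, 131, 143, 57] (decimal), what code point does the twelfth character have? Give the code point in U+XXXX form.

U+0039

Offset 0: leading byte 0xD8 = 11011000 → 2-byte char #1 = D8 AE.
Offset 2: leading byte 0xE1 = 11100001 → 3-byte char #2 = E1 9A BB.
Offset 5: leading byte 0xEB = 11101011 → 3-byte char #3 = EB BC AA.
Offset 8: leading byte 0xF3 = 11110011 → 4-byte char #4 = F3 B2 A4 8B.
Offset 12: leading byte 0xE1 = 11100001 → 3-byte char #5 = E1 9F AA.
Offset 15: leading byte 0xF0 = 11110000 → 4-byte char #6 = F0 92 86 8E.
Offset 19: leading byte 0xE6 = 11100110 → 3-byte char #7 = E6 A8 A2.
Offset 22: leading byte 0xF0 = 11110000 → 4-byte char #8 = F0 9F 94 96.
Offset 26: leading byte 0xEA = 11101010 → 3-byte char #9 = EA 8A 95.
Offset 29: leading byte 0xEC = 11101100 → 3-byte char #10 = EC 87 BC.
Offset 32: leading byte 0xED = 11101101 → 3-byte char #11 = ED 83 8F.
Offset 35: leading byte 0x39 = 00111001 → 1-byte char #12 = 39.
Leading byte 0x39 = 00111001 matches 0xxxxxxx → 1-byte sequence.
Byte 1: 0x39 = 00111001, payload 0111001 (7 bits).
Concatenate: 0111001 = 0x39 (7 bits → U+0039).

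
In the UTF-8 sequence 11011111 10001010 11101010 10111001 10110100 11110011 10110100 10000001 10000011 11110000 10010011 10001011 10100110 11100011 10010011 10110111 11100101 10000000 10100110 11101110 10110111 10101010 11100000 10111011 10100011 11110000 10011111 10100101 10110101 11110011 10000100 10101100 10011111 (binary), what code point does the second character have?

Offset 0: leading byte 0xDF = 11011111 → 2-byte char #1 = DF 8A.
Offset 2: leading byte 0xEA = 11101010 → 3-byte char #2 = EA B9 B4.
Leading byte 0xEA = 11101010 matches 1110xxxx → 3-byte sequence.
Byte 1: 0xEA = 11101010, payload 1010 (4 bits).
Byte 2: 0xB9 = 10111001 (10xxxxxx ✓), payload 111001.
Byte 3: 0xB4 = 10110100 (10xxxxxx ✓), payload 110100.
Concatenate: 1010111001110100 = 0xAE74 (16 bits → U+AE74).

U+AE74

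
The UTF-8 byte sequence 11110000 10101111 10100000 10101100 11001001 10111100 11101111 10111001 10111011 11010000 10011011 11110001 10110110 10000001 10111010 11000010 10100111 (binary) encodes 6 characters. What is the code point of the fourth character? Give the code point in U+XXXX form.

U+041B

Offset 0: leading byte 0xF0 = 11110000 → 4-byte char #1 = F0 AF A0 AC.
Offset 4: leading byte 0xC9 = 11001001 → 2-byte char #2 = C9 BC.
Offset 6: leading byte 0xEF = 11101111 → 3-byte char #3 = EF B9 BB.
Offset 9: leading byte 0xD0 = 11010000 → 2-byte char #4 = D0 9B.
Leading byte 0xD0 = 11010000 matches 110xxxxx → 2-byte sequence.
Byte 1: 0xD0 = 11010000, payload 10000 (5 bits).
Byte 2: 0x9B = 10011011 (10xxxxxx ✓), payload 011011.
Concatenate: 10000011011 = 0x41B (11 bits → U+041B).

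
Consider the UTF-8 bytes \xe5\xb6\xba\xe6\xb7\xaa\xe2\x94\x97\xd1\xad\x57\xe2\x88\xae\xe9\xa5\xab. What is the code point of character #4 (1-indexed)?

Offset 0: leading byte 0xE5 = 11100101 → 3-byte char #1 = E5 B6 BA.
Offset 3: leading byte 0xE6 = 11100110 → 3-byte char #2 = E6 B7 AA.
Offset 6: leading byte 0xE2 = 11100010 → 3-byte char #3 = E2 94 97.
Offset 9: leading byte 0xD1 = 11010001 → 2-byte char #4 = D1 AD.
Leading byte 0xD1 = 11010001 matches 110xxxxx → 2-byte sequence.
Byte 1: 0xD1 = 11010001, payload 10001 (5 bits).
Byte 2: 0xAD = 10101101 (10xxxxxx ✓), payload 101101.
Concatenate: 10001101101 = 0x46D (11 bits → U+046D).

U+046D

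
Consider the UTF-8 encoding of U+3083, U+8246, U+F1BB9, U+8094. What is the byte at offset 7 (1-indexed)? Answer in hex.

1-indexed offset 7 is 0-indexed offset 6.
U+3083 → 3-byte form E3 82 83 at offsets 0–2.
U+8246 → 3-byte form E8 89 86 at offsets 3–5.
U+F1BB9 → 4-byte form F3 B1 AE B9 at offsets 6–9.
Offset 6 falls in char 3's range; it's byte 1 of F3 B1 AE B9 = 0xF3.

0xF3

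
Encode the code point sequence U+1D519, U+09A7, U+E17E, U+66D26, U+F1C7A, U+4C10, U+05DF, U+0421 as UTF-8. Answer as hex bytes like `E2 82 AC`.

F0 9D 94 99 E0 A6 A7 EE 85 BE F1 A6 B4 A6 F3 B1 B1 BA E4 B0 90 D7 9F D0 A1

U+1D519: 4-byte form → F0 9D 94 99.
U+09A7: 3-byte form → E0 A6 A7.
U+E17E: 3-byte form → EE 85 BE.
U+66D26: 4-byte form → F1 A6 B4 A6.
U+F1C7A: 4-byte form → F3 B1 B1 BA.
U+4C10: 3-byte form → E4 B0 90.
U+05DF: 2-byte form → D7 9F.
U+0421: 2-byte form → D0 A1.
Concatenated (25 bytes): F0 9D 94 99 E0 A6 A7 EE 85 BE F1 A6 B4 A6 F3 B1 B1 BA E4 B0 90 D7 9F D0 A1.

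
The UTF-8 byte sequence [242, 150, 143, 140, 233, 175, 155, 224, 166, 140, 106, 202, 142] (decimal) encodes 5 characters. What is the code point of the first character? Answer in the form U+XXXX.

U+963CC

Offset 0: leading byte 0xF2 = 11110010 → 4-byte char #1 = F2 96 8F 8C.
Leading byte 0xF2 = 11110010 matches 11110xxx → 4-byte sequence.
Byte 1: 0xF2 = 11110010, payload 010 (3 bits).
Byte 2: 0x96 = 10010110 (10xxxxxx ✓), payload 010110.
Byte 3: 0x8F = 10001111 (10xxxxxx ✓), payload 001111.
Byte 4: 0x8C = 10001100 (10xxxxxx ✓), payload 001100.
Concatenate: 010010110001111001100 = 0x963CC (21 bits → U+963CC).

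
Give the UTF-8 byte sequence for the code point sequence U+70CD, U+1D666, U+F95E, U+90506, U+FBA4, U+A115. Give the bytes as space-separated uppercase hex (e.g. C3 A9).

U+70CD: 3-byte form → E7 83 8D.
U+1D666: 4-byte form → F0 9D 99 A6.
U+F95E: 3-byte form → EF A5 9E.
U+90506: 4-byte form → F2 90 94 86.
U+FBA4: 3-byte form → EF AE A4.
U+A115: 3-byte form → EA 84 95.
Concatenated (20 bytes): E7 83 8D F0 9D 99 A6 EF A5 9E F2 90 94 86 EF AE A4 EA 84 95.

E7 83 8D F0 9D 99 A6 EF A5 9E F2 90 94 86 EF AE A4 EA 84 95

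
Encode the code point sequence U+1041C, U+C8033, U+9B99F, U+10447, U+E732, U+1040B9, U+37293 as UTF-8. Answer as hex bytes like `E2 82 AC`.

U+1041C: 4-byte form → F0 90 90 9C.
U+C8033: 4-byte form → F3 88 80 B3.
U+9B99F: 4-byte form → F2 9B A6 9F.
U+10447: 4-byte form → F0 90 91 87.
U+E732: 3-byte form → EE 9C B2.
U+1040B9: 4-byte form → F4 84 82 B9.
U+37293: 4-byte form → F0 B7 8A 93.
Concatenated (27 bytes): F0 90 90 9C F3 88 80 B3 F2 9B A6 9F F0 90 91 87 EE 9C B2 F4 84 82 B9 F0 B7 8A 93.

F0 90 90 9C F3 88 80 B3 F2 9B A6 9F F0 90 91 87 EE 9C B2 F4 84 82 B9 F0 B7 8A 93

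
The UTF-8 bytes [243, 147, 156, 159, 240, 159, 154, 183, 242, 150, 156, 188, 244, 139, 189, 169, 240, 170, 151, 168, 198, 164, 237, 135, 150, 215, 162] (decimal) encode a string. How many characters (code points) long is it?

Byte at offset 0: 0xF3 = 11110011 → 4-byte char (#1). Advance 4.
Byte at offset 4: 0xF0 = 11110000 → 4-byte char (#2). Advance 4.
Byte at offset 8: 0xF2 = 11110010 → 4-byte char (#3). Advance 4.
Byte at offset 12: 0xF4 = 11110100 → 4-byte char (#4). Advance 4.
Byte at offset 16: 0xF0 = 11110000 → 4-byte char (#5). Advance 4.
Byte at offset 20: 0xC6 = 11000110 → 2-byte char (#6). Advance 2.
Byte at offset 22: 0xED = 11101101 → 3-byte char (#7). Advance 3.
Byte at offset 25: 0xD7 = 11010111 → 2-byte char (#8). Advance 2.
Reached end at offset 27 after 8 code points.

8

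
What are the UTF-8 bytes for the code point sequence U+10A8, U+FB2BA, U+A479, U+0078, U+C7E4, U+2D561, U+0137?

E1 82 A8 F3 BB 8A BA EA 91 B9 78 EC 9F A4 F0 AD 95 A1 C4 B7

U+10A8: 3-byte form → E1 82 A8.
U+FB2BA: 4-byte form → F3 BB 8A BA.
U+A479: 3-byte form → EA 91 B9.
U+0078: 1-byte form → 78.
U+C7E4: 3-byte form → EC 9F A4.
U+2D561: 4-byte form → F0 AD 95 A1.
U+0137: 2-byte form → C4 B7.
Concatenated (20 bytes): E1 82 A8 F3 BB 8A BA EA 91 B9 78 EC 9F A4 F0 AD 95 A1 C4 B7.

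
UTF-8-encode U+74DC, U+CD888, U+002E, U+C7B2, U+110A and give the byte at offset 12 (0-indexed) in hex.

0x84

U+74DC → 3-byte form E7 93 9C at offsets 0–2.
U+CD888 → 4-byte form F3 8D A2 88 at offsets 3–6.
U+002E → 1-byte form 2E at offsets 7–7.
U+C7B2 → 3-byte form EC 9E B2 at offsets 8–10.
U+110A → 3-byte form E1 84 8A at offsets 11–13.
Offset 12 falls in char 5's range; it's byte 2 of E1 84 8A = 0x84.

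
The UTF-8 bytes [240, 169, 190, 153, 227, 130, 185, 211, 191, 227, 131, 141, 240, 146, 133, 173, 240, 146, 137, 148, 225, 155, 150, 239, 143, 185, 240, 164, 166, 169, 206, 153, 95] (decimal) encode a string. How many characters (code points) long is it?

11

Byte at offset 0: 0xF0 = 11110000 → 4-byte char (#1). Advance 4.
Byte at offset 4: 0xE3 = 11100011 → 3-byte char (#2). Advance 3.
Byte at offset 7: 0xD3 = 11010011 → 2-byte char (#3). Advance 2.
Byte at offset 9: 0xE3 = 11100011 → 3-byte char (#4). Advance 3.
Byte at offset 12: 0xF0 = 11110000 → 4-byte char (#5). Advance 4.
Byte at offset 16: 0xF0 = 11110000 → 4-byte char (#6). Advance 4.
Byte at offset 20: 0xE1 = 11100001 → 3-byte char (#7). Advance 3.
Byte at offset 23: 0xEF = 11101111 → 3-byte char (#8). Advance 3.
Byte at offset 26: 0xF0 = 11110000 → 4-byte char (#9). Advance 4.
Byte at offset 30: 0xCE = 11001110 → 2-byte char (#10). Advance 2.
Byte at offset 32: 0x5F = 01011111 → 1-byte char (#11). Advance 1.
Reached end at offset 33 after 11 code points.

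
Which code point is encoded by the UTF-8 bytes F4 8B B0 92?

Leading byte 0xF4 = 11110100 matches 11110xxx → 4-byte sequence.
Byte 1: 0xF4 = 11110100, payload 100 (3 bits).
Byte 2: 0x8B = 10001011 (10xxxxxx ✓), payload 001011.
Byte 3: 0xB0 = 10110000 (10xxxxxx ✓), payload 110000.
Byte 4: 0x92 = 10010010 (10xxxxxx ✓), payload 010010.
Concatenate: 100001011110000010010 = 0x10BC12 (21 bits → U+10BC12).

U+10BC12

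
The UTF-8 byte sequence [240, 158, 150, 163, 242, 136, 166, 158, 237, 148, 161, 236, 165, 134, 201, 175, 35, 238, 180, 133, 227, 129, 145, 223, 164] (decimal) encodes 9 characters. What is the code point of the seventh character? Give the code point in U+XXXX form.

U+ED05

Offset 0: leading byte 0xF0 = 11110000 → 4-byte char #1 = F0 9E 96 A3.
Offset 4: leading byte 0xF2 = 11110010 → 4-byte char #2 = F2 88 A6 9E.
Offset 8: leading byte 0xED = 11101101 → 3-byte char #3 = ED 94 A1.
Offset 11: leading byte 0xEC = 11101100 → 3-byte char #4 = EC A5 86.
Offset 14: leading byte 0xC9 = 11001001 → 2-byte char #5 = C9 AF.
Offset 16: leading byte 0x23 = 00100011 → 1-byte char #6 = 23.
Offset 17: leading byte 0xEE = 11101110 → 3-byte char #7 = EE B4 85.
Leading byte 0xEE = 11101110 matches 1110xxxx → 3-byte sequence.
Byte 1: 0xEE = 11101110, payload 1110 (4 bits).
Byte 2: 0xB4 = 10110100 (10xxxxxx ✓), payload 110100.
Byte 3: 0x85 = 10000101 (10xxxxxx ✓), payload 000101.
Concatenate: 1110110100000101 = 0xED05 (16 bits → U+ED05).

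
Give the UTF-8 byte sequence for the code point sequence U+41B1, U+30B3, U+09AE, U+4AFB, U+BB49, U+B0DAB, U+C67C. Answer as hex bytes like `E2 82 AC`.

E4 86 B1 E3 82 B3 E0 A6 AE E4 AB BB EB AD 89 F2 B0 B6 AB EC 99 BC

U+41B1: 3-byte form → E4 86 B1.
U+30B3: 3-byte form → E3 82 B3.
U+09AE: 3-byte form → E0 A6 AE.
U+4AFB: 3-byte form → E4 AB BB.
U+BB49: 3-byte form → EB AD 89.
U+B0DAB: 4-byte form → F2 B0 B6 AB.
U+C67C: 3-byte form → EC 99 BC.
Concatenated (22 bytes): E4 86 B1 E3 82 B3 E0 A6 AE E4 AB BB EB AD 89 F2 B0 B6 AB EC 99 BC.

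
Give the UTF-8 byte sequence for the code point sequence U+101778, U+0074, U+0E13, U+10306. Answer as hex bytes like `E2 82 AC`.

F4 81 9D B8 74 E0 B8 93 F0 90 8C 86

U+101778: 4-byte form → F4 81 9D B8.
U+0074: 1-byte form → 74.
U+0E13: 3-byte form → E0 B8 93.
U+10306: 4-byte form → F0 90 8C 86.
Concatenated (12 bytes): F4 81 9D B8 74 E0 B8 93 F0 90 8C 86.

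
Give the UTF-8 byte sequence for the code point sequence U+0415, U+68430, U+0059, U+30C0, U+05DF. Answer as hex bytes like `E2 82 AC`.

U+0415: 2-byte form → D0 95.
U+68430: 4-byte form → F1 A8 90 B0.
U+0059: 1-byte form → 59.
U+30C0: 3-byte form → E3 83 80.
U+05DF: 2-byte form → D7 9F.
Concatenated (12 bytes): D0 95 F1 A8 90 B0 59 E3 83 80 D7 9F.

D0 95 F1 A8 90 B0 59 E3 83 80 D7 9F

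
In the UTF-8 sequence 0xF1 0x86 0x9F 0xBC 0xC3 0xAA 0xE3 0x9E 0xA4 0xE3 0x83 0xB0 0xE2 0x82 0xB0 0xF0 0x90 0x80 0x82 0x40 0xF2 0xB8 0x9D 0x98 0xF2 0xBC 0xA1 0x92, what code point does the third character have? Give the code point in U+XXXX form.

Offset 0: leading byte 0xF1 = 11110001 → 4-byte char #1 = F1 86 9F BC.
Offset 4: leading byte 0xC3 = 11000011 → 2-byte char #2 = C3 AA.
Offset 6: leading byte 0xE3 = 11100011 → 3-byte char #3 = E3 9E A4.
Leading byte 0xE3 = 11100011 matches 1110xxxx → 3-byte sequence.
Byte 1: 0xE3 = 11100011, payload 0011 (4 bits).
Byte 2: 0x9E = 10011110 (10xxxxxx ✓), payload 011110.
Byte 3: 0xA4 = 10100100 (10xxxxxx ✓), payload 100100.
Concatenate: 0011011110100100 = 0x37A4 (16 bits → U+37A4).

U+37A4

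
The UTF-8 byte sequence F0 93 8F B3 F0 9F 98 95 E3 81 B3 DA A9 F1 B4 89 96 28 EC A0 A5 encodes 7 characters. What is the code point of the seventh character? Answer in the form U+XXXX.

Offset 0: leading byte 0xF0 = 11110000 → 4-byte char #1 = F0 93 8F B3.
Offset 4: leading byte 0xF0 = 11110000 → 4-byte char #2 = F0 9F 98 95.
Offset 8: leading byte 0xE3 = 11100011 → 3-byte char #3 = E3 81 B3.
Offset 11: leading byte 0xDA = 11011010 → 2-byte char #4 = DA A9.
Offset 13: leading byte 0xF1 = 11110001 → 4-byte char #5 = F1 B4 89 96.
Offset 17: leading byte 0x28 = 00101000 → 1-byte char #6 = 28.
Offset 18: leading byte 0xEC = 11101100 → 3-byte char #7 = EC A0 A5.
Leading byte 0xEC = 11101100 matches 1110xxxx → 3-byte sequence.
Byte 1: 0xEC = 11101100, payload 1100 (4 bits).
Byte 2: 0xA0 = 10100000 (10xxxxxx ✓), payload 100000.
Byte 3: 0xA5 = 10100101 (10xxxxxx ✓), payload 100101.
Concatenate: 1100100000100101 = 0xC825 (16 bits → U+C825).

U+C825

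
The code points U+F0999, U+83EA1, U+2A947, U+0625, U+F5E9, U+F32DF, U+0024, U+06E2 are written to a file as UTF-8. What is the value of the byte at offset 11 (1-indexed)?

0xA5

1-indexed offset 11 is 0-indexed offset 10.
U+F0999 → 4-byte form F3 B0 A6 99 at offsets 0–3.
U+83EA1 → 4-byte form F2 83 BA A1 at offsets 4–7.
U+2A947 → 4-byte form F0 AA A5 87 at offsets 8–11.
Offset 10 falls in char 3's range; it's byte 3 of F0 AA A5 87 = 0xA5.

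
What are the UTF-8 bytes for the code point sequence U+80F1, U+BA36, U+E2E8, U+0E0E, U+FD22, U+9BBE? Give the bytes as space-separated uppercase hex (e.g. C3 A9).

E8 83 B1 EB A8 B6 EE 8B A8 E0 B8 8E EF B4 A2 E9 AE BE

U+80F1: 3-byte form → E8 83 B1.
U+BA36: 3-byte form → EB A8 B6.
U+E2E8: 3-byte form → EE 8B A8.
U+0E0E: 3-byte form → E0 B8 8E.
U+FD22: 3-byte form → EF B4 A2.
U+9BBE: 3-byte form → E9 AE BE.
Concatenated (18 bytes): E8 83 B1 EB A8 B6 EE 8B A8 E0 B8 8E EF B4 A2 E9 AE BE.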